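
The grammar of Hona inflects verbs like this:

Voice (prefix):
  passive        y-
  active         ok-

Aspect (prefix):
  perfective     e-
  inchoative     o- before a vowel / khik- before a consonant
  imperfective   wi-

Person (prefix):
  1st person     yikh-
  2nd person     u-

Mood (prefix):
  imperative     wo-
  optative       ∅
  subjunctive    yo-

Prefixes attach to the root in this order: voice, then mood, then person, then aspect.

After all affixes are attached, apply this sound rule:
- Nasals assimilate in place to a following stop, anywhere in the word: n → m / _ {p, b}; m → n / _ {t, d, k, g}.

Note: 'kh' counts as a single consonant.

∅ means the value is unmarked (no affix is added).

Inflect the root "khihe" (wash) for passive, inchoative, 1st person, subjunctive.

Attach voice passive y- → ykhihe.
Attach mood subjunctive yo- → yoykhihe.
Attach person 1st person yikh- → yikhyoykhihe.
Attach aspect inchoative khik- (before consonant 'y') → khikyikhyoykhihe.
Nasal assimilation: no change.

khikyikhyoykhihe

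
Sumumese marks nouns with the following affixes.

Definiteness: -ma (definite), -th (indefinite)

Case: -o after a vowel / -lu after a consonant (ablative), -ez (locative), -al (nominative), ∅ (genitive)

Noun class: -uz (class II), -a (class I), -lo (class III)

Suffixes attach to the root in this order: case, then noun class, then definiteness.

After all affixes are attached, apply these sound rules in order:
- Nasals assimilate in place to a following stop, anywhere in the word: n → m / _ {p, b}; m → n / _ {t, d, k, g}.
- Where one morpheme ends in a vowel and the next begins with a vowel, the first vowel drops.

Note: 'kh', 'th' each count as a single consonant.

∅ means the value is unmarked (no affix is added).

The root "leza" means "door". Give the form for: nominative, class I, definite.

lezalama

Attach case nominative -al → lezaal.
Attach noun class class I -a → lezaala.
Attach definiteness definite -ma → lezaalama.
Nasal assimilation: no change.
Apply vowel deletion: lezaalama → lezalama.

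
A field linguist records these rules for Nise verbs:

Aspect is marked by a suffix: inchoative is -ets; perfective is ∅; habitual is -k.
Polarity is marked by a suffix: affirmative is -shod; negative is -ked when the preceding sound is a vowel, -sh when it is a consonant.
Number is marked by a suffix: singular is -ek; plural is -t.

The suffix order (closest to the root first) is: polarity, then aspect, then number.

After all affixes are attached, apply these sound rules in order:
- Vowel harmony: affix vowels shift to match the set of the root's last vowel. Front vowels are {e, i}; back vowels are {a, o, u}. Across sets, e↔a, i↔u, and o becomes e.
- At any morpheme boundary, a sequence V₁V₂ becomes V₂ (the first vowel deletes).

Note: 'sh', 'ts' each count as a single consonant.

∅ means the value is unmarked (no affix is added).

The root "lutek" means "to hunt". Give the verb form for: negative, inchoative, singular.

Attach polarity negative -sh (after consonant 'k') → luteksh.
Attach aspect inchoative -ets → lutekshets.
Attach number singular -ek → lutekshetsek.
Vowel harmony: no change.
Vowel deletion: no change.

lutekshetsek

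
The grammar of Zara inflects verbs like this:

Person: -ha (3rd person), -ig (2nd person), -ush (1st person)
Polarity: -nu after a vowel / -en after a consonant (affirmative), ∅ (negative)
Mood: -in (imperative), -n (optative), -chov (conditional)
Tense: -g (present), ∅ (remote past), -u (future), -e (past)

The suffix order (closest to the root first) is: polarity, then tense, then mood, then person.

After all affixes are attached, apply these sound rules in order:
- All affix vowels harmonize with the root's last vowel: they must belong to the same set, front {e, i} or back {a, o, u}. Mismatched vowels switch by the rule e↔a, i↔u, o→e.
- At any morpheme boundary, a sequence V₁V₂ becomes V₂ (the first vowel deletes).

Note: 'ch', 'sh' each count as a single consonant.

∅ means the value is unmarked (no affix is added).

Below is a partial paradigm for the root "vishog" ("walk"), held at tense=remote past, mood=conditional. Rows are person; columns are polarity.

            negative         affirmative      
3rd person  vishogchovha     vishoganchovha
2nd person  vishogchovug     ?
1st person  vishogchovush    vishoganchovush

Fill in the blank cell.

Attach polarity affirmative -en (after consonant 'g') → vishogen.
tense = remote past: zero marking, form stays vishogen.
Attach mood conditional -chov → vishogenchov.
Attach person 2nd person -ig → vishogenchovig.
Apply vowel harmony: vishogenchovig → vishoganchovug.
Vowel deletion: no change.

vishoganchovug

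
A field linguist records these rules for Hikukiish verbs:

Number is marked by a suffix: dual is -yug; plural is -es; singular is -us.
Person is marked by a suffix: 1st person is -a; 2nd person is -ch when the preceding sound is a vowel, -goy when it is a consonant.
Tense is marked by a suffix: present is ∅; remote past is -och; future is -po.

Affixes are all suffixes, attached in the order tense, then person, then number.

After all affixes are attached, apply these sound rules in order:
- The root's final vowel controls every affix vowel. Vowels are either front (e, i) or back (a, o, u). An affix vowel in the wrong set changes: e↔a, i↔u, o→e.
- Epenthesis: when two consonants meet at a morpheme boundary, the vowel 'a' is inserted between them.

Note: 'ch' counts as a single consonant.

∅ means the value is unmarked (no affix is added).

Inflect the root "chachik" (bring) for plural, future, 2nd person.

Attach tense future -po → chachikpo.
Attach person 2nd person -ch (after vowel 'o') → chachikpoch.
Attach number plural -es → chachikpoches.
Apply vowel harmony: chachikpoches → chachikpeches.
Apply epenthesis: chachikpeches → chachikapeches.

chachikapeches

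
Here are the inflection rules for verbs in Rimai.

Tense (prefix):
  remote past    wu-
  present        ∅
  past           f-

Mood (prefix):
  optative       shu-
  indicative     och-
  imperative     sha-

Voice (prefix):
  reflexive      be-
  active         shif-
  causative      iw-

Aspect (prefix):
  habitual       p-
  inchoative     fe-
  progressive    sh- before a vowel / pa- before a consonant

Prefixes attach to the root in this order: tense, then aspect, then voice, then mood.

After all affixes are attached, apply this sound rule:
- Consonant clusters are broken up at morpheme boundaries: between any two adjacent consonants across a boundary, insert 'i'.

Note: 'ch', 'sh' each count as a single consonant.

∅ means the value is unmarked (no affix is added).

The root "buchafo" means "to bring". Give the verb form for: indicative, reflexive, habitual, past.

Attach tense past f- → fbuchafo.
Attach aspect habitual p- → pfbuchafo.
Attach voice reflexive be- → bepfbuchafo.
Attach mood indicative och- → ochbepfbuchafo.
Apply epenthesis: ochbepfbuchafo → ochibepifibuchafo.

ochibepifibuchafo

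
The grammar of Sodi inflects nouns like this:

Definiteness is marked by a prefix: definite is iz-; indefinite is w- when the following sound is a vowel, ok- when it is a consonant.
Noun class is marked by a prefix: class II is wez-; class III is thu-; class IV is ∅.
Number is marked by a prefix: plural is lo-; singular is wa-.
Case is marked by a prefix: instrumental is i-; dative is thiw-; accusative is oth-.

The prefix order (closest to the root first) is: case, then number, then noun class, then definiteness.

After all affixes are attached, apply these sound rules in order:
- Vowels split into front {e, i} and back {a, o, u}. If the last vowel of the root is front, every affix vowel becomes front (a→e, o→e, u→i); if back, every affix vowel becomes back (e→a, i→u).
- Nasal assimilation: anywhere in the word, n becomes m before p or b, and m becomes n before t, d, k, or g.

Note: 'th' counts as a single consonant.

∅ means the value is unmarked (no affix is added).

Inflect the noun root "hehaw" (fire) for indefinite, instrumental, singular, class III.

okthuwauhehaw

Attach case instrumental i- → ihehaw.
Attach number singular wa- → waihehaw.
Attach noun class class III thu- → thuwaihehaw.
Attach definiteness indefinite ok- (before consonant 'th') → okthuwaihehaw.
Apply vowel harmony: okthuwaihehaw → okthuwauhehaw.
Nasal assimilation: no change.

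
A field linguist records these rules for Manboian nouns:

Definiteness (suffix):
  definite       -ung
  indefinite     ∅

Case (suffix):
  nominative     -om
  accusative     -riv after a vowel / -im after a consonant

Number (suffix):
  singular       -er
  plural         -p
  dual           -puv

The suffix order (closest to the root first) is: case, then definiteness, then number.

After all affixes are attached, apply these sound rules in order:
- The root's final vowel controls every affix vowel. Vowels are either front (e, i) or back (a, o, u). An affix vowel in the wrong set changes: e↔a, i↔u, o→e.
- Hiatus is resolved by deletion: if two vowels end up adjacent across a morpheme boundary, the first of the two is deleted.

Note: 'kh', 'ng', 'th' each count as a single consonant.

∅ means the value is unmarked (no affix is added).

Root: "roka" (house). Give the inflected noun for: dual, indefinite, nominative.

Attach case nominative -om → rokaom.
definiteness = indefinite: zero marking, form stays rokaom.
Attach number dual -puv → rokaompuv.
Vowel harmony: no change.
Apply vowel deletion: rokaompuv → rokompuv.

rokompuv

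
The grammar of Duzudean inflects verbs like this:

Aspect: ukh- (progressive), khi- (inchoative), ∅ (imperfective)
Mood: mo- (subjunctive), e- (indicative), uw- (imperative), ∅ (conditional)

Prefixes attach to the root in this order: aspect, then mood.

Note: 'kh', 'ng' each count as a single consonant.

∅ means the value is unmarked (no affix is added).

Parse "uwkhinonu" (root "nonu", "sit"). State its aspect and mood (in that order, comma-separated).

inchoative, imperative

Segment: uw-khi-nonu.
aspect: khi- → inchoative.
mood: uw- → imperative.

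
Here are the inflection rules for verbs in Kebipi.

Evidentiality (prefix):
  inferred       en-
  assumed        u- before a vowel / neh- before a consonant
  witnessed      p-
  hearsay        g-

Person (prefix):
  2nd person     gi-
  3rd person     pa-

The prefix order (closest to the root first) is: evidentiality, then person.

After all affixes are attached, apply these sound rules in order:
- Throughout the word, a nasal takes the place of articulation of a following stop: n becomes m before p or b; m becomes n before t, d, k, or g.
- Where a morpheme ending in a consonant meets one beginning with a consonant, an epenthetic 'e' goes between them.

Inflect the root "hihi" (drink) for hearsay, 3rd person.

Attach evidentiality hearsay g- → ghihi.
Attach person 3rd person pa- → paghihi.
Nasal assimilation: no change.
Apply epenthesis: paghihi → pagehihi.

pagehihi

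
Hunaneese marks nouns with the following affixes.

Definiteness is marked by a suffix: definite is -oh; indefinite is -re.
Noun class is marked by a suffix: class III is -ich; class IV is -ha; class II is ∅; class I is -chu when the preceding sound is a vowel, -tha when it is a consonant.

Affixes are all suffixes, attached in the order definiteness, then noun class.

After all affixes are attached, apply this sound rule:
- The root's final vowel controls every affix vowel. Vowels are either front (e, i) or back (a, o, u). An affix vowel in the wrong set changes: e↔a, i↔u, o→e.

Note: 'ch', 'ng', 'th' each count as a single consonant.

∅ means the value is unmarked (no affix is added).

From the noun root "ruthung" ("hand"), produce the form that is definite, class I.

ruthungohtha

Attach definiteness definite -oh → ruthungoh.
Attach noun class class I -tha (after consonant 'h') → ruthungohtha.
Vowel harmony: no change.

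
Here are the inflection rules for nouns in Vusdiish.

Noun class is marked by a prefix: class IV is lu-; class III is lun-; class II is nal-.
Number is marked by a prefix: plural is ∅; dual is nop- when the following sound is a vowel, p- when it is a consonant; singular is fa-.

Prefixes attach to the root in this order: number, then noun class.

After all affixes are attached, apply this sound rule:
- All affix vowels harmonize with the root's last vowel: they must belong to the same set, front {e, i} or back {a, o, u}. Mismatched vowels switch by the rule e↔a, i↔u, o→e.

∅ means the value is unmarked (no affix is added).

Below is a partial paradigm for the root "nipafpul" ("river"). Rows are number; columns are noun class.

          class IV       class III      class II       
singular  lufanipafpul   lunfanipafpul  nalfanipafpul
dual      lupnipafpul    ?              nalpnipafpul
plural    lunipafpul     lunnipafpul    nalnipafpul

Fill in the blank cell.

lunpnipafpul

Attach number dual p- (before consonant 'n') → pnipafpul.
Attach noun class class III lun- → lunpnipafpul.
Vowel harmony: no change.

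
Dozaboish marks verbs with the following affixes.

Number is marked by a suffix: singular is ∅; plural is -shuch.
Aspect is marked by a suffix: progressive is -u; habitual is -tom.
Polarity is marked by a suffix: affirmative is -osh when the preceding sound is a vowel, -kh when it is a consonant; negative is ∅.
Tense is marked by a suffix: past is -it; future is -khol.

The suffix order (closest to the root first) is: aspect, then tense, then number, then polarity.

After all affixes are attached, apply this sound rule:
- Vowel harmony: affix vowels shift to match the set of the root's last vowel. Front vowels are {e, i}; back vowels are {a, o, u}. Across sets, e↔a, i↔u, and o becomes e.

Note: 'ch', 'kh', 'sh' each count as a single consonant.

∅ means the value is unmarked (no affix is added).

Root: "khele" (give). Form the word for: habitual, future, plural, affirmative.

Attach aspect habitual -tom → kheletom.
Attach tense future -khol → kheletomkhol.
Attach number plural -shuch → kheletomkholshuch.
Attach polarity affirmative -kh (after consonant 'ch') → kheletomkholshuchkh.
Apply vowel harmony: kheletomkholshuchkh → kheletemkhelshichkh.

kheletemkhelshichkh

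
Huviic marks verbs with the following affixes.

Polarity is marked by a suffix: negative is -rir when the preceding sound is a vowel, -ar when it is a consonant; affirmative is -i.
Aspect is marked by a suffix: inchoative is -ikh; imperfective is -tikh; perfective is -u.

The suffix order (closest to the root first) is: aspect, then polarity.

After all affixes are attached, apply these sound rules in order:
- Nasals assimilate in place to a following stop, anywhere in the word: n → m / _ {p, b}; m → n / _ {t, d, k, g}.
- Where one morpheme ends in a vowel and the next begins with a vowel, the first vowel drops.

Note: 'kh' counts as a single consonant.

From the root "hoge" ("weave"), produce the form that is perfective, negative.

hogurir

Attach aspect perfective -u → hogeu.
Attach polarity negative -rir (after vowel 'u') → hogeurir.
Nasal assimilation: no change.
Apply vowel deletion: hogeurir → hogurir.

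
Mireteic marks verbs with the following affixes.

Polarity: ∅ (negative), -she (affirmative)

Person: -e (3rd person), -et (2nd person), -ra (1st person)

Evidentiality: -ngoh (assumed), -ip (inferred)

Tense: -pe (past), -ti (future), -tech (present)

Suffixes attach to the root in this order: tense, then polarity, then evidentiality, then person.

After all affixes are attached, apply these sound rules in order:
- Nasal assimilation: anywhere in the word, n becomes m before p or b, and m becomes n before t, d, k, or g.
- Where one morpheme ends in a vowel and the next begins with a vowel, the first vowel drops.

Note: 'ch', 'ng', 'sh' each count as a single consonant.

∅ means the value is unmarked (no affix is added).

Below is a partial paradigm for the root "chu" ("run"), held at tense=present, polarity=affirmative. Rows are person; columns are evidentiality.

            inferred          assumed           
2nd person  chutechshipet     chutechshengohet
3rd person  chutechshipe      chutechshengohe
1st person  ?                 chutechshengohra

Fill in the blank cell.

Attach tense present -tech → chutech.
Attach polarity affirmative -she → chutechshe.
Attach evidentiality inferred -ip → chutechsheip.
Attach person 1st person -ra → chutechsheipra.
Nasal assimilation: no change.
Apply vowel deletion: chutechsheipra → chutechshipra.

chutechshipra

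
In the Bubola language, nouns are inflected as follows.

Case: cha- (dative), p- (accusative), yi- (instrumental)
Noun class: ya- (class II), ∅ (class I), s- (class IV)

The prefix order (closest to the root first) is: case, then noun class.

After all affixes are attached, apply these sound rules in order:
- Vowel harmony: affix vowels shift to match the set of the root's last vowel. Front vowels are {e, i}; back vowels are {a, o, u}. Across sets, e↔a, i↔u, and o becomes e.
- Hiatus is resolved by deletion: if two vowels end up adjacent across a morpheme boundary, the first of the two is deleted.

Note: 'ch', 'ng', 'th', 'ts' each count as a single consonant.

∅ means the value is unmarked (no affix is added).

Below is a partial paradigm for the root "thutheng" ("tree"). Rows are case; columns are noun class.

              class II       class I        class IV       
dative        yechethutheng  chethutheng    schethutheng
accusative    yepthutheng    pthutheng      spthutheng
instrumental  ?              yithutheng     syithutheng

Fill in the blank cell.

yeyithutheng

Attach case instrumental yi- → yithutheng.
Attach noun class class II ya- → yayithutheng.
Apply vowel harmony: yayithutheng → yeyithutheng.
Vowel deletion: no change.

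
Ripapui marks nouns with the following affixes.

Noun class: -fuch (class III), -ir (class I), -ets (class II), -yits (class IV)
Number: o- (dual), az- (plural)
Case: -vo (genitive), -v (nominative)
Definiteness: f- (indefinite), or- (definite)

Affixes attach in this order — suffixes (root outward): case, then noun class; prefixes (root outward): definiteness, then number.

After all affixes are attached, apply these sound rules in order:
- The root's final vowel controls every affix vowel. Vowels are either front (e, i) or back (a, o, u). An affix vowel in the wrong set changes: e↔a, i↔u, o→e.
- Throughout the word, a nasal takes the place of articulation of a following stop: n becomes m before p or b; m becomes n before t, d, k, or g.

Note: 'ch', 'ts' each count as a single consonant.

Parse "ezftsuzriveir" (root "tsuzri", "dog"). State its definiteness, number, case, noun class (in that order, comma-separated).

indefinite, plural, genitive, class I

Segment: az-f-tsuzri-vo-ir.
definiteness: f- → indefinite.
number: az- → plural.
case: -vo → genitive.
noun class: -ir → class I.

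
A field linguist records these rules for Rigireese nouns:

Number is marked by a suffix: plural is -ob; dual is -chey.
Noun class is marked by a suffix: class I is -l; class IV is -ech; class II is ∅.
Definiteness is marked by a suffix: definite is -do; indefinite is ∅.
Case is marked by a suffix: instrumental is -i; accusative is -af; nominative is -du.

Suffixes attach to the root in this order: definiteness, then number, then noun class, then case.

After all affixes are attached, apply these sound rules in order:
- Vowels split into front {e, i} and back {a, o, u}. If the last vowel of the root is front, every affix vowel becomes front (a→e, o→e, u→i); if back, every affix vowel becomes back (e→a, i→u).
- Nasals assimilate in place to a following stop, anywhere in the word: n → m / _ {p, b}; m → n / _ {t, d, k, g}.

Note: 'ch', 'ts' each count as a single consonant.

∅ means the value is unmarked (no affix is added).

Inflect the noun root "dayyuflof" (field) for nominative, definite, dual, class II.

Attach definiteness definite -do → dayyuflofdo.
Attach number dual -chey → dayyuflofdochey.
noun class = class II: zero marking, form stays dayyuflofdochey.
Attach case nominative -du → dayyuflofdocheydu.
Apply vowel harmony: dayyuflofdocheydu → dayyuflofdochaydu.
Nasal assimilation: no change.

dayyuflofdochaydu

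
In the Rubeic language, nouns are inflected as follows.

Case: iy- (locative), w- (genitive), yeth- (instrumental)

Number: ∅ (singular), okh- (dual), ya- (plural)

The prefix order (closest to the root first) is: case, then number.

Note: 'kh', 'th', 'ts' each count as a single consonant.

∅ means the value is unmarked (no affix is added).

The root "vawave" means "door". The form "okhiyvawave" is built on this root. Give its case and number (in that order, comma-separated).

Segment: okh-iy-vawave.
case: iy- → locative.
number: okh- → dual.

locative, dual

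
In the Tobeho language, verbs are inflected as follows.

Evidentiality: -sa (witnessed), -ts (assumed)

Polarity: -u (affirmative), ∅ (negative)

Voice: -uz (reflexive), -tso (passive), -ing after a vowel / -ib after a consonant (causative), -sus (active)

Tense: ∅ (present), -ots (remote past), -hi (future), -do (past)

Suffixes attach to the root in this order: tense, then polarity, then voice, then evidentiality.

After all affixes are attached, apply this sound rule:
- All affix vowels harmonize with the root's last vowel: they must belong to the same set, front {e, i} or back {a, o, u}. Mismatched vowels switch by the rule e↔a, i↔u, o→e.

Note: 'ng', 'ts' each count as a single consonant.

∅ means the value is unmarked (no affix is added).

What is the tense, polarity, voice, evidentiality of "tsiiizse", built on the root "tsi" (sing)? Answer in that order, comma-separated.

present, affirmative, reflexive, witnessed

Segment: tsi-u-uz-sa.
tense: ∅ → present.
polarity: -u → affirmative.
voice: -uz → reflexive.
evidentiality: -sa → witnessed.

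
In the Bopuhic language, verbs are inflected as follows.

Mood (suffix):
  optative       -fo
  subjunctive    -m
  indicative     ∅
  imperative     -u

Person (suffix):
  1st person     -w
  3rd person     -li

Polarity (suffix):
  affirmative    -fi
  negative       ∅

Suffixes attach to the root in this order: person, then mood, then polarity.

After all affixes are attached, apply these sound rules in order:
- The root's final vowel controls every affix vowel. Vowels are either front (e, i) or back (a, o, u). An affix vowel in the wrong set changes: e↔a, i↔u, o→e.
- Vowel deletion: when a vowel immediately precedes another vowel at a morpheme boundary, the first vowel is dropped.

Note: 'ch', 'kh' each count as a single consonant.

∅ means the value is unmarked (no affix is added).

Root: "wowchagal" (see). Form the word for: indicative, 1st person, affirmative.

wowchagalwfu

Attach person 1st person -w → wowchagalw.
mood = indicative: zero marking, form stays wowchagalw.
Attach polarity affirmative -fi → wowchagalwfi.
Apply vowel harmony: wowchagalwfi → wowchagalwfu.
Vowel deletion: no change.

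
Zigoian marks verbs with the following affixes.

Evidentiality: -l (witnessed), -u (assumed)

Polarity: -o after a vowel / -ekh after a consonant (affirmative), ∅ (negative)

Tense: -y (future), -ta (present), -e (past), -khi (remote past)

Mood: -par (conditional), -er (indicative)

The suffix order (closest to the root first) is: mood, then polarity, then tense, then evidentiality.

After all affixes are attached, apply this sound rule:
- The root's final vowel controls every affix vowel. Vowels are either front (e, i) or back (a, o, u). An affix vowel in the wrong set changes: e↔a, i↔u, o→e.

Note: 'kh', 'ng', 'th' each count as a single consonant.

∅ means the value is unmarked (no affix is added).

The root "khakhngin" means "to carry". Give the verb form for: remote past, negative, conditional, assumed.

Attach mood conditional -par → khakhnginpar.
polarity = negative: zero marking, form stays khakhnginpar.
Attach tense remote past -khi → khakhnginparkhi.
Attach evidentiality assumed -u → khakhnginparkhiu.
Apply vowel harmony: khakhnginparkhiu → khakhnginperkhii.

khakhnginperkhii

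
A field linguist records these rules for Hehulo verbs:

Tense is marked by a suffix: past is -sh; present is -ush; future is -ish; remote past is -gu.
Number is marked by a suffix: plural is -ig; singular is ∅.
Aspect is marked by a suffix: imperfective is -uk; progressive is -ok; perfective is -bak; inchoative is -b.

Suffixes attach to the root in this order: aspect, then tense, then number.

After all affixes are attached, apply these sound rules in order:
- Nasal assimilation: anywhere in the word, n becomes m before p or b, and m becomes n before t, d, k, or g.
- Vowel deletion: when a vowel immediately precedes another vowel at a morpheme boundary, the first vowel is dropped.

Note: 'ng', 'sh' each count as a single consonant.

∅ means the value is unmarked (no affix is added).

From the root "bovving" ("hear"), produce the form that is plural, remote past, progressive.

bovvingokgig

Attach aspect progressive -ok → bovvingok.
Attach tense remote past -gu → bovvingokgu.
Attach number plural -ig → bovvingokguig.
Nasal assimilation: no change.
Apply vowel deletion: bovvingokguig → bovvingokgig.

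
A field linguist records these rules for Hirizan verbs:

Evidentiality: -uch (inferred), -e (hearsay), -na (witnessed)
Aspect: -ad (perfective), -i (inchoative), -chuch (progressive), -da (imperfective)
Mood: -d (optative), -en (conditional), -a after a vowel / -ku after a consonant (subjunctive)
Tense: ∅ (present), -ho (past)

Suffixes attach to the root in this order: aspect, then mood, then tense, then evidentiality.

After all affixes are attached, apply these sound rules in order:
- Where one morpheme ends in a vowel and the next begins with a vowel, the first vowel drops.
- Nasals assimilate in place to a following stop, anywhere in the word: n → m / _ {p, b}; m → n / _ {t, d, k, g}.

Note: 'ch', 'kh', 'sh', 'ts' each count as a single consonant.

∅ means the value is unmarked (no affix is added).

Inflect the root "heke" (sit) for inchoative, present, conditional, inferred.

hekenuch

Attach aspect inchoative -i → hekei.
Attach mood conditional -en → hekeien.
tense = present: zero marking, form stays hekeien.
Attach evidentiality inferred -uch → hekeienuch.
Apply vowel deletion: hekeienuch → hekenuch.
Nasal assimilation: no change.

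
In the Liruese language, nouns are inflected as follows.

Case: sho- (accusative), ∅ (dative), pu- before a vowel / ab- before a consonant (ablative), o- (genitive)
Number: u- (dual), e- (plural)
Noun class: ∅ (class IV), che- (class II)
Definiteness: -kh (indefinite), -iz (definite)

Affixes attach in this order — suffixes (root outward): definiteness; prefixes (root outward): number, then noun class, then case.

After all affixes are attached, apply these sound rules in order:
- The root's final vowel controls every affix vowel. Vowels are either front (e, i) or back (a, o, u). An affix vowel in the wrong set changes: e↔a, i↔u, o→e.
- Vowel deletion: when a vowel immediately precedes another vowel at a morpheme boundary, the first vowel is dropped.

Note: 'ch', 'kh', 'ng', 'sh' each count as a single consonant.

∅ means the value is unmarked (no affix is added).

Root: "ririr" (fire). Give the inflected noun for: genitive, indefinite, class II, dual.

echiririrkh

Attach number dual u- → uririr.
Attach definiteness indefinite -kh → uririrkh.
Attach noun class class II che- → cheuririrkh.
Attach case genitive o- → ocheuririrkh.
Apply vowel harmony: ocheuririrkh → echeiririrkh.
Apply vowel deletion: echeiririrkh → echiririrkh.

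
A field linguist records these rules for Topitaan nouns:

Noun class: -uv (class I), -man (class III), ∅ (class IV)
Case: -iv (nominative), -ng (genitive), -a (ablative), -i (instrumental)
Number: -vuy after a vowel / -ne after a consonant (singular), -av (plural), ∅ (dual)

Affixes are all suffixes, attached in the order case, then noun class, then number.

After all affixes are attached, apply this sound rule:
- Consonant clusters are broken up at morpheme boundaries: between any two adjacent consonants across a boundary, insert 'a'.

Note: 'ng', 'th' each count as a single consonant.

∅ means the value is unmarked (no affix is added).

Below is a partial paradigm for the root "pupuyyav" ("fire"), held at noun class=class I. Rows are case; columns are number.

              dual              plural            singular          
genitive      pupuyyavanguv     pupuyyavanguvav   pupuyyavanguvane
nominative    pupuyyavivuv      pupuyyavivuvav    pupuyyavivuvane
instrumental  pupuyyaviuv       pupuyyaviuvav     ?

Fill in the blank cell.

pupuyyaviuvane

Attach case instrumental -i → pupuyyavi.
Attach noun class class I -uv → pupuyyaviuv.
Attach number singular -ne (after consonant 'v') → pupuyyaviuvne.
Apply epenthesis: pupuyyaviuvne → pupuyyaviuvane.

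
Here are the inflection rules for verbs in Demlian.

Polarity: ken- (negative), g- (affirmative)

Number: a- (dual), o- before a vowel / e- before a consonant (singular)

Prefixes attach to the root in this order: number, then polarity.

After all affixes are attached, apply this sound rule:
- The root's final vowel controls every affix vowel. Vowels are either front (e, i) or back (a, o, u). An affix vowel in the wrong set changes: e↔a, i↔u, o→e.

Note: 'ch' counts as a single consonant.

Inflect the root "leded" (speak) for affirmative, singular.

Attach number singular e- (before consonant 'l') → eleded.
Attach polarity affirmative g- → geleded.
Vowel harmony: no change.

geleded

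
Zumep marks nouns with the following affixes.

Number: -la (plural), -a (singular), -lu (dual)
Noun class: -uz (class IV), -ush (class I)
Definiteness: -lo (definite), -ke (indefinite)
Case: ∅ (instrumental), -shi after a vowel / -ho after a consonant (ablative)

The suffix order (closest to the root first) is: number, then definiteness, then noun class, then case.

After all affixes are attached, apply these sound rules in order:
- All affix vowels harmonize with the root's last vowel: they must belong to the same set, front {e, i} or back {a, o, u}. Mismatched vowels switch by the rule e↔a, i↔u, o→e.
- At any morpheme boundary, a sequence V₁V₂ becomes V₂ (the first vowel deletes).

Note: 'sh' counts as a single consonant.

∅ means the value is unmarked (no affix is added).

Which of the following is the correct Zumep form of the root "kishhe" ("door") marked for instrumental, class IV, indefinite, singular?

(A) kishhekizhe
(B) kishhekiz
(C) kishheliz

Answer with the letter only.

Attach number singular -a → kishhea.
Attach definiteness indefinite -ke → kishheake.
Attach noun class class IV -uz → kishheakeuz.
case = instrumental: zero marking, form stays kishheakeuz.
Apply vowel harmony: kishheakeuz → kishheekeiz.
Apply vowel deletion: kishheekeiz → kishhekiz.
So the correct form is kishhekiz, option (B).
(C) kishheliz is wrong: it uses definite instead of indefinite for definiteness.
(A) kishhekizhe is wrong: it uses ablative instead of instrumental for case.

B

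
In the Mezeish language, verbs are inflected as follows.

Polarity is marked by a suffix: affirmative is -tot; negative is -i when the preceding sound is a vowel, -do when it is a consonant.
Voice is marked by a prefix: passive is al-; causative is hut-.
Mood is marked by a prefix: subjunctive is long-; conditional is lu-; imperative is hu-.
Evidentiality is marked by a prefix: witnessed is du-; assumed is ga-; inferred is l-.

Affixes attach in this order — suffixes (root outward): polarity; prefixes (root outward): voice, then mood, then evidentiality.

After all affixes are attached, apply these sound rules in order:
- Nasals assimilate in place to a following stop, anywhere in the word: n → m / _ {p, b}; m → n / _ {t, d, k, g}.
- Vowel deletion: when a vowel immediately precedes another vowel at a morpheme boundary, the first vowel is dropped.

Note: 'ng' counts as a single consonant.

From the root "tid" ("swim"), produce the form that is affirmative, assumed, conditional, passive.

galaltidtot

Attach polarity affirmative -tot → tidtot.
Attach voice passive al- → altidtot.
Attach mood conditional lu- → lualtidtot.
Attach evidentiality assumed ga- → galualtidtot.
Nasal assimilation: no change.
Apply vowel deletion: galualtidtot → galaltidtot.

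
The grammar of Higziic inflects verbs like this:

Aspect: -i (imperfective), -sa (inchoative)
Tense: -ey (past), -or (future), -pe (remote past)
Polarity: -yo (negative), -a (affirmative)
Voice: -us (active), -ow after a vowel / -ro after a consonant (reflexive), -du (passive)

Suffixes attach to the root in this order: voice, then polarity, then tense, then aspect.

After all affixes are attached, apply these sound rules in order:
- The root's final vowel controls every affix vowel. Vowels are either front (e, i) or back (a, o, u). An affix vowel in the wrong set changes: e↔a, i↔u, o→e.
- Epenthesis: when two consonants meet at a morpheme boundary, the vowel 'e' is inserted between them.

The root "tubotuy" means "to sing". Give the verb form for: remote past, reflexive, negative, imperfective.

tubotuyeroyopau

Attach voice reflexive -ro (after consonant 'y') → tubotuyro.
Attach polarity negative -yo → tubotuyroyo.
Attach tense remote past -pe → tubotuyroyope.
Attach aspect imperfective -i → tubotuyroyopei.
Apply vowel harmony: tubotuyroyopei → tubotuyroyopau.
Apply epenthesis: tubotuyroyopau → tubotuyeroyopau.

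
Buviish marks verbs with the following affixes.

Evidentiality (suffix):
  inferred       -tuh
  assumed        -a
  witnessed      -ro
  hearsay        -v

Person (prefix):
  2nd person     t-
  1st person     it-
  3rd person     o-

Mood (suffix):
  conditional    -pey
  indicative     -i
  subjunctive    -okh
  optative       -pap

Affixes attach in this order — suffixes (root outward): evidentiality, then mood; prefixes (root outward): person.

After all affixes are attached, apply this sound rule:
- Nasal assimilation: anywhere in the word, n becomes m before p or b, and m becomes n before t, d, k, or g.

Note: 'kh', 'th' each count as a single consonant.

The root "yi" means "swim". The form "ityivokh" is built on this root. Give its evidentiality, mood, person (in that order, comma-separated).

hearsay, subjunctive, 1st person

Segment: it-yi-v-okh.
evidentiality: -v → hearsay.
mood: -okh → subjunctive.
person: it- → 1st person.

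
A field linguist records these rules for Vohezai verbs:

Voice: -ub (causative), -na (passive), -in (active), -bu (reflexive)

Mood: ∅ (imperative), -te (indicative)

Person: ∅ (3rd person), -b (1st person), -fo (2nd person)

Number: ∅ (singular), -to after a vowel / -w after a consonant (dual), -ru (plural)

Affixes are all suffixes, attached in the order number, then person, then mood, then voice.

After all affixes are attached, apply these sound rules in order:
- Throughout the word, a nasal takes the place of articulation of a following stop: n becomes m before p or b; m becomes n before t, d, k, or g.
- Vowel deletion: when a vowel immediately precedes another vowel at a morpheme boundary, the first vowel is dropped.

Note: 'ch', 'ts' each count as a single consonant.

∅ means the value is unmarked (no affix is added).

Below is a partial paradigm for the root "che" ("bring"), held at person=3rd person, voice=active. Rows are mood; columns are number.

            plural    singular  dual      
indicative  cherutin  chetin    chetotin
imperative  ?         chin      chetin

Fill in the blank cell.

cherin

Attach number plural -ru → cheru.
person = 3rd person: zero marking, form stays cheru.
mood = imperative: zero marking, form stays cheru.
Attach voice active -in → cheruin.
Nasal assimilation: no change.
Apply vowel deletion: cheruin → cherin.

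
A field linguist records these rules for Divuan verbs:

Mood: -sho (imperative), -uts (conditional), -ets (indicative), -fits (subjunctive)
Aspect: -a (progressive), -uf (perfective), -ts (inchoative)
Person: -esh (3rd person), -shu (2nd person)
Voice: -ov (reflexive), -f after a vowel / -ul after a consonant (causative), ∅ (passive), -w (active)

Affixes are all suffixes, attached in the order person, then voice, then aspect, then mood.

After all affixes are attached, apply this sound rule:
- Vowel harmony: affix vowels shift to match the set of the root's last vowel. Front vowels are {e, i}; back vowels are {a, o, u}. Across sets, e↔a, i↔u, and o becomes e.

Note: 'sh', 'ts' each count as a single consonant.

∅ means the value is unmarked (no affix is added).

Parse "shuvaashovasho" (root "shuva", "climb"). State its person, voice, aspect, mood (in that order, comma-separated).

3rd person, reflexive, progressive, imperative

Segment: shuva-esh-ov-a-sho.
person: -esh → 3rd person.
voice: -ov → reflexive.
aspect: -a → progressive.
mood: -sho → imperative.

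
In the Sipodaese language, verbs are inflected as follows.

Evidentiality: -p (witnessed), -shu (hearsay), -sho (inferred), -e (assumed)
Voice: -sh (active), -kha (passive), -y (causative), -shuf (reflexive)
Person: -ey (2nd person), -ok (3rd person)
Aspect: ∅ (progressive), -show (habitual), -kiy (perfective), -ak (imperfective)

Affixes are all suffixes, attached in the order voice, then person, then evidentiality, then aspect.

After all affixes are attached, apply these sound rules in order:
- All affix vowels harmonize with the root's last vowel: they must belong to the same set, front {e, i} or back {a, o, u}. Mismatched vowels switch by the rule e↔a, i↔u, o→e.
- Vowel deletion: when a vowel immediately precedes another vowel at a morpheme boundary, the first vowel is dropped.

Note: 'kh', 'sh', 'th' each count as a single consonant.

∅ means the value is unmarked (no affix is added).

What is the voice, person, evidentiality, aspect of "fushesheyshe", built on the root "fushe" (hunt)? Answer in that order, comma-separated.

Segment: fushe-sh-ey-sho.
voice: -sh → active.
person: -ey → 2nd person.
evidentiality: -sho → inferred.
aspect: ∅ → progressive.

active, 2nd person, inferred, progressive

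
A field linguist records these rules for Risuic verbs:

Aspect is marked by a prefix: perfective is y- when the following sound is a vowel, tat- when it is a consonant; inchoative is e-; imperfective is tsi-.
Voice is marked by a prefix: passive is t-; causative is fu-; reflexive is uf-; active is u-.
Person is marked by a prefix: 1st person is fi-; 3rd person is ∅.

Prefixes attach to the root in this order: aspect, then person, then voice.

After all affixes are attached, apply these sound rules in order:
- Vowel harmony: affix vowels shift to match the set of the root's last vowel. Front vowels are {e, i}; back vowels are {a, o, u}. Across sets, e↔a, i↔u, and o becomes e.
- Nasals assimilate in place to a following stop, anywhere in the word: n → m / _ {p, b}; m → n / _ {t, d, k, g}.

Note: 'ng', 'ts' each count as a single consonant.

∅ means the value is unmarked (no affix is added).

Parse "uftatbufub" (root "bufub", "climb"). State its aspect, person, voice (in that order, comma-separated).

Segment: uf-tat-bufub.
aspect: y/tat- → perfective.
person: ∅ → 3rd person.
voice: uf- → reflexive.

perfective, 3rd person, reflexive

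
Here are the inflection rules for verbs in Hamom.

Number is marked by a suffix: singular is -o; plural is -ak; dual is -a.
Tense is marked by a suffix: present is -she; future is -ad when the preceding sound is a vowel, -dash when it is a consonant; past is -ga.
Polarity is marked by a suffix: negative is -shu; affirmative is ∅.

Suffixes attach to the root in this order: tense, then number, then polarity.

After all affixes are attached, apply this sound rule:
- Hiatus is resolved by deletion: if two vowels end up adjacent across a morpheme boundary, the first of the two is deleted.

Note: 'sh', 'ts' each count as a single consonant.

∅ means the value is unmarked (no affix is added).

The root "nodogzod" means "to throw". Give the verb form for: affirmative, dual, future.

Attach tense future -dash (after consonant 'd') → nodogzoddash.
Attach number dual -a → nodogzoddasha.
polarity = affirmative: zero marking, form stays nodogzoddasha.
Vowel deletion: no change.

nodogzoddasha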